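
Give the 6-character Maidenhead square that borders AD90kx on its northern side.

Latitude subsquare x = 23; +1 → 24, wraps to 0 = a, carry into square.
Latitude square 0; +1 → 1.
The longitude characters are unchanged.

AD91ka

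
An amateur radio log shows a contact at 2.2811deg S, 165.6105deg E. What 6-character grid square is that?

RI27tr

Shift to the Maidenhead origin (180°W, 90°S): lon 345.6105, lat 87.7189.
Field (20°×10°, letters A–R): 345.6105/20 → 17 → R, 87.7189/10 → 8 → I; chars RI.
Square (2°×1°, digits 0–9): 5.6105/2 → 2, 7.7189/1 → 7; chars 27.
Subsquare (5′×2.5′, letters a–x): 1.6105/0.0833333 → 19 → t, 0.7189/0.0416667 → 17 → r; chars tr.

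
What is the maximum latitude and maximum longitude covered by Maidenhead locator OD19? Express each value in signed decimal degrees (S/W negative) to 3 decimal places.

-50.000, 104.000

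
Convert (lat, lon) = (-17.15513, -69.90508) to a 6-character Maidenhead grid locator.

FH52bu

Offset from 180°W / 90°S: lon 110.0949°, lat 72.8449°.
Field (20°×10°, letters A–R): 110.0949/20 → 5 → F, 72.8449/10 → 7 → H; chars FH.
Square (2°×1°, digits 0–9): 10.0949/2 → 5, 2.8449/1 → 2; chars 52.
Subsquare (5′×2.5′, letters a–x): 0.0949/0.0833333 → 1 → b, 0.8449/0.0416667 → 20 → u; chars bu.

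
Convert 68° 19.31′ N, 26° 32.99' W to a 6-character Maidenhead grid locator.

Offset from 180°W / 90°S: lon 153.4502°, lat 158.3218°.
Field: lon ⌊153.4502/20⌋ = 7 → H; lat ⌊158.3218/10⌋ = 15 → P.
Square: lon ⌊13.4502/2⌋ = 6; lat ⌊8.3218/1⌋ = 8.
Subsquare: lon ⌊1.4502/0.0833333⌋ = 17 → r; lat ⌊0.3218/0.0416667⌋ = 7 → h.

HP68rh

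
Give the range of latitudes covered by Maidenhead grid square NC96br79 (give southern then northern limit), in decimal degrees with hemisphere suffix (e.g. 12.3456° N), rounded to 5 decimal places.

63.25417° S, 63.25000° S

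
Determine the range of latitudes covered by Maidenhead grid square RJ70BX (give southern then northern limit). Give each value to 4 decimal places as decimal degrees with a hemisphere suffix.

0.9583° N, 1.0000° N

Field R=17, J=9: +17·20° lon, +9·10° lat → SW at lon 160°, lat 0°.
Square 7, 0: +7·2° lon, +0·1° lat → SW at lon 174°, lat 0°.
Subsquare b=1, x=23: +1·0.0833333° lon, +23·0.0416667° lat → SW at lon 174.083°, lat 0.958333°.
Cell spans 0.0833333° lon × 0.0416667° lat.
south 0.9583° N, north 1.0000° N.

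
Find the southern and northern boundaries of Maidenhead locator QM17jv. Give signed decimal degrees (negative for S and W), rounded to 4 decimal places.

37.8750, 37.9167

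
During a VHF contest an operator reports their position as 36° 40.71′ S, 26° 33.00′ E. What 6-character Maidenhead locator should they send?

Offset from 180°W / 90°S: lon 206.5500°, lat 53.3215°.
Field: lon ⌊206.5500/20⌋ = 10 → K; lat ⌊53.3215/10⌋ = 5 → F.
Square: lon ⌊6.5500/2⌋ = 3; lat ⌊3.3215/1⌋ = 3.
Subsquare: lon ⌊0.5500/0.0833333⌋ = 6 → g; lat ⌊0.3215/0.0416667⌋ = 7 → h.

KF33gh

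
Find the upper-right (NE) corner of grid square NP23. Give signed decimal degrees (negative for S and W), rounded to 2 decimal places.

64.00, 86.00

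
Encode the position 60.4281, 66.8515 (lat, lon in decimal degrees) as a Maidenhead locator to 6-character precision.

MP30kk

Add 180° to longitude and 90° to latitude: 246.8515, 150.4281.
Field: lon ⌊246.8515/20⌋ = 12 → M; lat ⌊150.4281/10⌋ = 15 → P.
Square: lon ⌊6.8515/2⌋ = 3; lat ⌊0.4281/1⌋ = 0.
Subsquare: lon ⌊0.8515/0.0833333⌋ = 10 → k; lat ⌊0.4281/0.0416667⌋ = 10 → k.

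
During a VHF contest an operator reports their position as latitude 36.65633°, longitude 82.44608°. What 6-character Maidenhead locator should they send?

NM16fp

Shift to the Maidenhead origin (180°W, 90°S): lon 262.4461, lat 126.6563.
Field: 262.4461/20 → 13 → N, 126.6563/10 → 12 → M; chars NM.
Square: 2.4461/2 → 1, 6.6563/1 → 6; chars 16.
Subsquare: 0.4461/0.0833333 → 5 → f, 0.6563/0.0416667 → 15 → p; chars fp.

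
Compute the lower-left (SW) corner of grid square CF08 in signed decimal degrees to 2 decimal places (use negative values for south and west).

Field C=2, F=5: +2·20° lon, +5·10° lat → SW at lon -140°, lat -40°.
Square 0, 8: +0·2° lon, +8·1° lat → SW at lon -140°, lat -32°.
latitude -32.00, longitude -140.00.

-32.00, -140.00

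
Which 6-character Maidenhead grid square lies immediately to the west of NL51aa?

NL41xa

Longitude subsquare a = 0; −1 → -1, wraps to 23 = x, carry into square.
Longitude square 5; −1 → 4.
The latitude characters are unchanged.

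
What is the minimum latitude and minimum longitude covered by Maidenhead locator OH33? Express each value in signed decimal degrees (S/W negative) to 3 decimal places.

Field O=14, H=7: +14·20° lon, +7·10° lat → SW at lon 100°, lat -20°.
Square 3, 3: +3·2° lon, +3·1° lat → SW at lon 106°, lat -17°.
latitude -17.000, longitude 106.000.

-17.000, 106.000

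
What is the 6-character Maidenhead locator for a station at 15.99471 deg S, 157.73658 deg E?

Offset from 180°W / 90°S: lon 337.7366°, lat 74.0053°.
Field: lon ⌊337.7366/20⌋ = 16 → Q; lat ⌊74.0053/10⌋ = 7 → H.
Square: lon ⌊17.7366/2⌋ = 8; lat ⌊4.0053/1⌋ = 4.
Subsquare: lon ⌊1.7366/0.0833333⌋ = 20 → u; lat ⌊0.0053/0.0416667⌋ = 0 → a.

QH84ua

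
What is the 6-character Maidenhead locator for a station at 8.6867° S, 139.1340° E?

Shift to the Maidenhead origin (180°W, 90°S): lon 319.1340, lat 81.3133.
Field (20°×10°, letters A–R): 319.1340/20 → 15 → P, 81.3133/10 → 8 → I; chars PI.
Square (2°×1°, digits 0–9): 19.1340/2 → 9, 1.3133/1 → 1; chars 91.
Subsquare (5′×2.5′, letters a–x): 1.1340/0.0833333 → 13 → n, 0.3133/0.0416667 → 7 → h; chars nh.

PI91nh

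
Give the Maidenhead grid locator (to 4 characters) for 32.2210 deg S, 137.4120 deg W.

CF17

Offset from 180°W / 90°S: lon 42.59°, lat 57.78°.
Field (20°×10°, letters A–R): lon ⌊42.59/20⌋ = 2 → C; lat ⌊57.78/10⌋ = 5 → F.
Square (2°×1°, digits 0–9): lon ⌊2.59/2⌋ = 1; lat ⌊7.78/1⌋ = 7.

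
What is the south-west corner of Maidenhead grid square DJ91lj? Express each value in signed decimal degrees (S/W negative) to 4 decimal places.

1.3750, -101.0833

Field D=3, J=9: +3·20° lon, +9·10° lat → SW at lon -120°, lat 0°.
Square 9, 1: +9·2° lon, +1·1° lat → SW at lon -102°, lat 1°.
Subsquare l=11, j=9: +11·0.0833333° lon, +9·0.0416667° lat → SW at lon -101.083°, lat 1.375°.
latitude 1.3750, longitude -101.0833.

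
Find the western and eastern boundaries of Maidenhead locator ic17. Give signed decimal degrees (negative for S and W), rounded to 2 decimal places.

-18.00, -16.00

Field I=8, C=2: +8·20° lon, +2·10° lat → SW at lon -20°, lat -70°.
Square 1, 7: +1·2° lon, +7·1° lat → SW at lon -18°, lat -63°.
Cell spans 2° lon × 1° lat.
west -18.00, east -16.00.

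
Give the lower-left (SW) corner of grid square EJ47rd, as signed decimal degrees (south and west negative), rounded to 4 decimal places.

Field E=4, J=9: +4·20° lon, +9·10° lat → SW at lon -100°, lat 0°.
Square 4, 7: +4·2° lon, +7·1° lat → SW at lon -92°, lat 7°.
Subsquare r=17, d=3: +17·0.0833333° lon, +3·0.0416667° lat → SW at lon -90.5833°, lat 7.125°.
latitude 7.1250, longitude -90.5833.

7.1250, -90.5833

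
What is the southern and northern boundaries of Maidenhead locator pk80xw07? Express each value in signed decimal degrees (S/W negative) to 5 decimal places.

10.94583, 10.95000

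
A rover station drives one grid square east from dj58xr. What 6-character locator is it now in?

DJ68ar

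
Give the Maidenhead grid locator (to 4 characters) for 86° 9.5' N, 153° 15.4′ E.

Offset from 180°W / 90°S: lon 333.26°, lat 176.16°.
Field (20°×10°, letters A–R): 333.26/20 → 16 → Q, 176.16/10 → 17 → R; chars QR.
Square (2°×1°, digits 0–9): 13.26/2 → 6, 6.16/1 → 6; chars 66.

QR66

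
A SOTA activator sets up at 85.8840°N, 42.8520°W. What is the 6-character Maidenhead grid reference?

GR85nv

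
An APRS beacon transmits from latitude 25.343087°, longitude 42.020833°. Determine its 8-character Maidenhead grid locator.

LL15ai22

Shift to the Maidenhead origin (180°W, 90°S): lon 222.02083, lat 115.34309.
Field (20°×10°, letters A–R): 222.02083/20 → 11 → L, 115.34309/10 → 11 → L; chars LL.
Square (2°×1°, digits 0–9): 2.02083/2 → 1, 5.34309/1 → 5; chars 15.
Subsquare (5′×2.5′, letters a–x): 0.02083/0.0833333 → 0 → a, 0.34309/0.0416667 → 8 → i; chars ai.
Extended square (30″×15″, digits 0–9): 0.02083/0.00833333 → 2, 0.00975/0.00416667 → 2; chars 22.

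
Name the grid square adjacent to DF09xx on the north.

Latitude subsquare x = 23; +1 → 24, wraps to 0 = a, carry into square.
Latitude square 9; +1 → 10, wraps to 0, carry into field.
Latitude field F = 5; +1 → 6 = G.
The longitude characters are unchanged.

DG00xa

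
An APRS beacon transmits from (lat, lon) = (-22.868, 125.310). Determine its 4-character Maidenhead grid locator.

PG27

Shift to the Maidenhead origin (180°W, 90°S): lon 305.31, lat 67.13.
Field: 305.31/20 → 15 → P, 67.13/10 → 6 → G; chars PG.
Square: 5.31/2 → 2, 7.13/1 → 7; chars 27.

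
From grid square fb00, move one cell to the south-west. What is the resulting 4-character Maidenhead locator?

EA99

Longitude square 0; −1 → -1, wraps to 9, carry into field.
Longitude field F = 5; −1 → 4 = E.
Latitude square 0; −1 → -1, wraps to 9, carry into field.
Latitude field B = 1; −1 → 0 = A.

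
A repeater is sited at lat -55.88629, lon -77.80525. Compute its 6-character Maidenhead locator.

FD14cc

Offset from 180°W / 90°S: lon 102.1947°, lat 34.1137°.
Field: 102.1947/20 → 5 → F, 34.1137/10 → 3 → D; chars FD.
Square: 2.1947/2 → 1, 4.1137/1 → 4; chars 14.
Subsquare: 0.1947/0.0833333 → 2 → c, 0.1137/0.0416667 → 2 → c; chars cc.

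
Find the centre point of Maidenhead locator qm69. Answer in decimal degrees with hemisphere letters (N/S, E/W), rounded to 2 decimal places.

39.50° N, 153.00° E

Field Q=16, M=12: +16·20° lon, +12·10° lat → SW at lon 140°, lat 30°.
Square 6, 9: +6·2° lon, +9·1° lat → SW at lon 152°, lat 39°.
Cell spans 2° lon × 1° lat. Centre is SW corner plus half of each.
latitude 39.50° N, longitude 153.00° E.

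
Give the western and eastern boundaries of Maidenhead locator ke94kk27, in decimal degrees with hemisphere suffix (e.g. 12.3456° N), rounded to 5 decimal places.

Field K=10, E=4: +10·20° lon, +4·10° lat → SW at lon 20°, lat -50°.
Square 9, 4: +9·2° lon, +4·1° lat → SW at lon 38°, lat -46°.
Subsquare k=10, k=10: +10·0.0833333° lon, +10·0.0416667° lat → SW at lon 38.8333°, lat -45.5833°.
Extended square 2, 7: +2·0.00833333° lon, +7·0.00416667° lat → SW at lon 38.85°, lat -45.5542°.
Cell spans 0.00833333° lon × 0.00416667° lat.
west 38.85000° E, east 38.85833° E.

38.85000° E, 38.85833° E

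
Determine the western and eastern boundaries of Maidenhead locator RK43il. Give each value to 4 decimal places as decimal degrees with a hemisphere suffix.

Field R=17, K=10: +17·20° lon, +10·10° lat → SW at lon 160°, lat 10°.
Square 4, 3: +4·2° lon, +3·1° lat → SW at lon 168°, lat 13°.
Subsquare i=8, l=11: +8·0.0833333° lon, +11·0.0416667° lat → SW at lon 168.667°, lat 13.4583°.
Cell spans 0.0833333° lon × 0.0416667° lat.
west 168.6667° E, east 168.7500° E.

168.6667° E, 168.7500° E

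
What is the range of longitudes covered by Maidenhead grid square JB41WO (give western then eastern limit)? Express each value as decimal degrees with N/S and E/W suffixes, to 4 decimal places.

9.8333° E, 9.9167° E

Field J=9, B=1: +9·20° lon, +1·10° lat → SW at lon 0°, lat -80°.
Square 4, 1: +4·2° lon, +1·1° lat → SW at lon 8°, lat -79°.
Subsquare w=22, o=14: +22·0.0833333° lon, +14·0.0416667° lat → SW at lon 9.83333°, lat -78.4167°.
Cell spans 0.0833333° lon × 0.0416667° lat.
west 9.8333° E, east 9.9167° E.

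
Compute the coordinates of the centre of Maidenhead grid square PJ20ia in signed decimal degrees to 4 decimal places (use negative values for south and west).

0.0208, 124.7083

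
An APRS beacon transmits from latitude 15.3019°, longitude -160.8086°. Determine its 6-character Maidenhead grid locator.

AK95oh

Add 180° to longitude and 90° to latitude: 19.1914, 105.3019.
Field: 19.1914/20 → 0 → A, 105.3019/10 → 10 → K; chars AK.
Square: 19.1914/2 → 9, 5.3019/1 → 5; chars 95.
Subsquare: 1.1914/0.0833333 → 14 → o, 0.3019/0.0416667 → 7 → h; chars oh.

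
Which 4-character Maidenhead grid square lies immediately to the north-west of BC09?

Longitude square 0; −1 → -1, wraps to 9, carry into field.
Longitude field B = 1; −1 → 0 = A.
Latitude square 9; +1 → 10, wraps to 0, carry into field.
Latitude field C = 2; +1 → 3 = D.

AD90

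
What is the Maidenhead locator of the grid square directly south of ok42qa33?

Latitude extended square 3; −1 → 2.
The longitude characters are unchanged.

OK42qa32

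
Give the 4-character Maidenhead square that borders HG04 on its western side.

GG94

Longitude square 0; −1 → -1, wraps to 9, carry into field.
Longitude field H = 7; −1 → 6 = G.
The latitude characters are unchanged.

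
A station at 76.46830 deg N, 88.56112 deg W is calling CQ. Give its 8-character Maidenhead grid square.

Offset from 180°W / 90°S: lon 91.43888°, lat 166.46830°.
Field: 91.43888/20 → 4 → E, 166.46830/10 → 16 → Q; chars EQ.
Square: 11.43888/2 → 5, 6.46830/1 → 6; chars 56.
Subsquare: 1.43888/0.0833333 → 17 → r, 0.46830/0.0416667 → 11 → l; chars rl.
Extended square: 0.02221/0.00833333 → 2, 0.00997/0.00416667 → 2; chars 22.

EQ56rl22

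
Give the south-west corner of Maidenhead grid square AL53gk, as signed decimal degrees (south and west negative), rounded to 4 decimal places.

23.4167, -169.5000

Field A=0, L=11: +0·20° lon, +11·10° lat → SW at lon -180°, lat 20°.
Square 5, 3: +5·2° lon, +3·1° lat → SW at lon -170°, lat 23°.
Subsquare g=6, k=10: +6·0.0833333° lon, +10·0.0416667° lat → SW at lon -169.5°, lat 23.4167°.
latitude 23.4167, longitude -169.5000.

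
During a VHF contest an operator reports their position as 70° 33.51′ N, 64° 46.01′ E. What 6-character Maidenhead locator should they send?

MQ20jn

Add 180° to longitude and 90° to latitude: 244.7668, 160.5585.
Field (20°×10°, letters A–R): 244.7668/20 → 12 → M, 160.5585/10 → 16 → Q; chars MQ.
Square (2°×1°, digits 0–9): 4.7668/2 → 2, 0.5585/1 → 0; chars 20.
Subsquare (5′×2.5′, letters a–x): 0.7668/0.0833333 → 9 → j, 0.5585/0.0416667 → 13 → n; chars jn.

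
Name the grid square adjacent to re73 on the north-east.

RE84

Longitude square 7; +1 → 8.
Latitude square 3; +1 → 4.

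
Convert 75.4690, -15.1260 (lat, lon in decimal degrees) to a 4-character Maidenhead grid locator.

IQ25

Offset from 180°W / 90°S: lon 164.87°, lat 165.47°.
Field (20°×10°, letters A–R): lon ⌊164.87/20⌋ = 8 → I; lat ⌊165.47/10⌋ = 16 → Q.
Square (2°×1°, digits 0–9): lon ⌊4.87/2⌋ = 2; lat ⌊5.47/1⌋ = 5.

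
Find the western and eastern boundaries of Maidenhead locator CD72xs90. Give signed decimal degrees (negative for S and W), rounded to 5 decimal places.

Field C=2, D=3: +2·20° lon, +3·10° lat → SW at lon -140°, lat -60°.
Square 7, 2: +7·2° lon, +2·1° lat → SW at lon -126°, lat -58°.
Subsquare x=23, s=18: +23·0.0833333° lon, +18·0.0416667° lat → SW at lon -124.083°, lat -57.25°.
Extended square 9, 0: +9·0.00833333° lon, +0·0.00416667° lat → SW at lon -124.008°, lat -57.25°.
Cell spans 0.00833333° lon × 0.00416667° lat.
west -124.00833, east -124.00000.

-124.00833, -124.00000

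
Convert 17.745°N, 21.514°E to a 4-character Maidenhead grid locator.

KK07

Offset from 180°W / 90°S: lon 201.51°, lat 107.75°.
Field: lon ⌊201.51/20⌋ = 10 → K; lat ⌊107.75/10⌋ = 10 → K.
Square: lon ⌊1.51/2⌋ = 0; lat ⌊7.75/1⌋ = 7.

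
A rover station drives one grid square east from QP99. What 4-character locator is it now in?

Longitude square 9; +1 → 10, wraps to 0, carry into field.
Longitude field Q = 16; +1 → 17 = R.
The latitude characters are unchanged.

RP09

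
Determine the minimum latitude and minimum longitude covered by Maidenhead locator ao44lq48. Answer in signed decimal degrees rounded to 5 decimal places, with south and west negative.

Field A=0, O=14: +0·20° lon, +14·10° lat → SW at lon -180°, lat 50°.
Square 4, 4: +4·2° lon, +4·1° lat → SW at lon -172°, lat 54°.
Subsquare l=11, q=16: +11·0.0833333° lon, +16·0.0416667° lat → SW at lon -171.083°, lat 54.6667°.
Extended square 4, 8: +4·0.00833333° lon, +8·0.00416667° lat → SW at lon -171.05°, lat 54.7°.
latitude 54.70000, longitude -171.05000.

54.70000, -171.05000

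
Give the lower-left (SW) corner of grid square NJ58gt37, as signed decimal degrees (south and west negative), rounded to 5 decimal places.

8.82083, 90.52500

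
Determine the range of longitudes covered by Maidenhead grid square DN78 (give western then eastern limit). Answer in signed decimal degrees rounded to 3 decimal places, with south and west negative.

Field D=3, N=13: +3·20° lon, +13·10° lat → SW at lon -120°, lat 40°.
Square 7, 8: +7·2° lon, +8·1° lat → SW at lon -106°, lat 48°.
Cell spans 2° lon × 1° lat.
west -106.000, east -104.000.

-106.000, -104.000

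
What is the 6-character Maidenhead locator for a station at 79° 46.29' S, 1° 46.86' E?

JB00vf

Offset from 180°W / 90°S: lon 181.7810°, lat 10.2285°.
Field: 181.7810/20 → 9 → J, 10.2285/10 → 1 → B; chars JB.
Square: 1.7810/2 → 0, 0.2285/1 → 0; chars 00.
Subsquare: 1.7810/0.0833333 → 21 → v, 0.2285/0.0416667 → 5 → f; chars vf.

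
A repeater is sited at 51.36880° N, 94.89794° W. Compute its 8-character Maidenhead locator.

Offset from 180°W / 90°S: lon 85.10206°, lat 141.36880°.
Field: lon ⌊85.10206/20⌋ = 4 → E; lat ⌊141.36880/10⌋ = 14 → O.
Square: lon ⌊5.10206/2⌋ = 2; lat ⌊1.36880/1⌋ = 1.
Subsquare: lon ⌊1.10206/0.0833333⌋ = 13 → n; lat ⌊0.36880/0.0416667⌋ = 8 → i.
Extended square: lon ⌊0.01873/0.00833333⌋ = 2; lat ⌊0.03547/0.00416667⌋ = 8.

EO21ni28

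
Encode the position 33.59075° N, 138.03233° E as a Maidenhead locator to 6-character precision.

Add 180° to longitude and 90° to latitude: 318.0323, 123.5907.
Field: lon ⌊318.0323/20⌋ = 15 → P; lat ⌊123.5907/10⌋ = 12 → M.
Square: lon ⌊18.0323/2⌋ = 9; lat ⌊3.5907/1⌋ = 3.
Subsquare: lon ⌊0.0323/0.0833333⌋ = 0 → a; lat ⌊0.5907/0.0416667⌋ = 14 → o.

PM93ao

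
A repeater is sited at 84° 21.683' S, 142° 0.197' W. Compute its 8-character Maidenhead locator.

BA85xp93

Add 180° to longitude and 90° to latitude: 37.99672, 5.63862.
Field: lon ⌊37.99672/20⌋ = 1 → B; lat ⌊5.63862/10⌋ = 0 → A.
Square: lon ⌊17.99672/2⌋ = 8; lat ⌊5.63862/1⌋ = 5.
Subsquare: lon ⌊1.99672/0.0833333⌋ = 23 → x; lat ⌊0.63862/0.0416667⌋ = 15 → p.
Extended square: lon ⌊0.08005/0.00833333⌋ = 9; lat ⌊0.01362/0.00416667⌋ = 3.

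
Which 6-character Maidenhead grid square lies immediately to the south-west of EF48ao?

Longitude subsquare a = 0; −1 → -1, wraps to 23 = x, carry into square.
Longitude square 4; −1 → 3.
Latitude subsquare o = 14; −1 → 13 = n.

EF38xn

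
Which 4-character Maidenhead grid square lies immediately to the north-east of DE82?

DE93

Longitude square 8; +1 → 9.
Latitude square 2; +1 → 3.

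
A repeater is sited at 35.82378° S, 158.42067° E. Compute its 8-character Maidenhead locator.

QF94fe02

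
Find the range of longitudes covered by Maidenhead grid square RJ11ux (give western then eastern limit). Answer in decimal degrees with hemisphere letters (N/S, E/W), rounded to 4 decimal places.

Field R=17, J=9: +17·20° lon, +9·10° lat → SW at lon 160°, lat 0°.
Square 1, 1: +1·2° lon, +1·1° lat → SW at lon 162°, lat 1°.
Subsquare u=20, x=23: +20·0.0833333° lon, +23·0.0416667° lat → SW at lon 163.667°, lat 1.95833°.
Cell spans 0.0833333° lon × 0.0416667° lat.
west 163.6667° E, east 163.7500° E.

163.6667° E, 163.7500° E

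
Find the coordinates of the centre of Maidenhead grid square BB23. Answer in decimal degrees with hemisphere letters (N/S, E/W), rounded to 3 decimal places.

76.500° S, 155.000° W

Field B=1, B=1: +1·20° lon, +1·10° lat → SW at lon -160°, lat -80°.
Square 2, 3: +2·2° lon, +3·1° lat → SW at lon -156°, lat -77°.
Cell spans 2° lon × 1° lat. Centre is SW corner plus half of each.
latitude 76.500° S, longitude 155.000° W.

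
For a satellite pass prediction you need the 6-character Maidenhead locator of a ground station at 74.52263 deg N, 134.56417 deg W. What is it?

Add 180° to longitude and 90° to latitude: 45.4358, 164.5226.
Field (20°×10°, letters A–R): 45.4358/20 → 2 → C, 164.5226/10 → 16 → Q; chars CQ.
Square (2°×1°, digits 0–9): 5.4358/2 → 2, 4.5226/1 → 4; chars 24.
Subsquare (5′×2.5′, letters a–x): 1.4358/0.0833333 → 17 → r, 0.5226/0.0416667 → 12 → m; chars rm.

CQ24rm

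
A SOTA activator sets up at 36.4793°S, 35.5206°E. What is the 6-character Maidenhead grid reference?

KF73sm

Add 180° to longitude and 90° to latitude: 215.5206, 53.5207.
Field: lon ⌊215.5206/20⌋ = 10 → K; lat ⌊53.5207/10⌋ = 5 → F.
Square: lon ⌊15.5206/2⌋ = 7; lat ⌊3.5207/1⌋ = 3.
Subsquare: lon ⌊1.5206/0.0833333⌋ = 18 → s; lat ⌊0.5207/0.0416667⌋ = 12 → m.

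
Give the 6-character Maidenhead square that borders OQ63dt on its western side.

OQ63ct

Longitude subsquare d = 3; −1 → 2 = c.
The latitude characters are unchanged.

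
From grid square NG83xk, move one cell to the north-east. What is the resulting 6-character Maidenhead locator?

NG93al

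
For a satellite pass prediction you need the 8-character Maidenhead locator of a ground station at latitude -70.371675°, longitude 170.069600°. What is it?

RB59ap80

Offset from 180°W / 90°S: lon 350.06960°, lat 19.62833°.
Field: 350.06960/20 → 17 → R, 19.62833/10 → 1 → B; chars RB.
Square: 10.06960/2 → 5, 9.62833/1 → 9; chars 59.
Subsquare: 0.06960/0.0833333 → 0 → a, 0.62833/0.0416667 → 15 → p; chars ap.
Extended square: 0.06960/0.00833333 → 8, 0.00333/0.00416667 → 0; chars 80.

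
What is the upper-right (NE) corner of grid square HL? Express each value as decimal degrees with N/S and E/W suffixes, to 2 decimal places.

30.00° N, 20.00° W

Field H=7, L=11: +7·20° lon, +11·10° lat → SW at lon -40°, lat 20°.
Cell spans 20° lon × 10° lat. NE corner is SW corner plus one full cell.
latitude 30.00° N, longitude 20.00° W.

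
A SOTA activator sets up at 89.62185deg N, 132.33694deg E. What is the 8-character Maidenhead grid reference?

PR69eo09

Offset from 180°W / 90°S: lon 312.33694°, lat 179.62185°.
Field (20°×10°, letters A–R): 312.33694/20 → 15 → P, 179.62185/10 → 17 → R; chars PR.
Square (2°×1°, digits 0–9): 12.33694/2 → 6, 9.62185/1 → 9; chars 69.
Subsquare (5′×2.5′, letters a–x): 0.33694/0.0833333 → 4 → e, 0.62185/0.0416667 → 14 → o; chars eo.
Extended square (30″×15″, digits 0–9): 0.00361/0.00833333 → 0, 0.03852/0.00416667 → 9; chars 09.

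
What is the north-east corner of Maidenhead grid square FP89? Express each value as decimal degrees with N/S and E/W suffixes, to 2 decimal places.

70.00° N, 62.00° W

Field F=5, P=15: +5·20° lon, +15·10° lat → SW at lon -80°, lat 60°.
Square 8, 9: +8·2° lon, +9·1° lat → SW at lon -64°, lat 69°.
Cell spans 2° lon × 1° lat. NE corner is SW corner plus one full cell.
latitude 70.00° N, longitude 62.00° W.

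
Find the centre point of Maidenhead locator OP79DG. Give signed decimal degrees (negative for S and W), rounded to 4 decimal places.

Field O=14, P=15: +14·20° lon, +15·10° lat → SW at lon 100°, lat 60°.
Square 7, 9: +7·2° lon, +9·1° lat → SW at lon 114°, lat 69°.
Subsquare d=3, g=6: +3·0.0833333° lon, +6·0.0416667° lat → SW at lon 114.25°, lat 69.25°.
Cell spans 0.0833333° lon × 0.0416667° lat. Centre is SW corner plus half of each.
latitude 69.2708, longitude 114.2917.

69.2708, 114.2917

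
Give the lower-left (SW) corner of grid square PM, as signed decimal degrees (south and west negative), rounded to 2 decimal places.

Field P=15, M=12: +15·20° lon, +12·10° lat → SW at lon 120°, lat 30°.
latitude 30.00, longitude 120.00.

30.00, 120.00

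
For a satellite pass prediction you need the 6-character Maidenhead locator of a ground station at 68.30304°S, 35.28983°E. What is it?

KC71pq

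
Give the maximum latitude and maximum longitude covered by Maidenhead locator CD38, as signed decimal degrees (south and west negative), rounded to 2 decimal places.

-51.00, -132.00

Field C=2, D=3: +2·20° lon, +3·10° lat → SW at lon -140°, lat -60°.
Square 3, 8: +3·2° lon, +8·1° lat → SW at lon -134°, lat -52°.
Cell spans 2° lon × 1° lat. NE corner is SW corner plus one full cell.
latitude -51.00, longitude -132.00.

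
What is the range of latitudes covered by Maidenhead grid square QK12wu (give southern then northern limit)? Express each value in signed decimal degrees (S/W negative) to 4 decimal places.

Field Q=16, K=10: +16·20° lon, +10·10° lat → SW at lon 140°, lat 10°.
Square 1, 2: +1·2° lon, +2·1° lat → SW at lon 142°, lat 12°.
Subsquare w=22, u=20: +22·0.0833333° lon, +20·0.0416667° lat → SW at lon 143.833°, lat 12.8333°.
Cell spans 0.0833333° lon × 0.0416667° lat.
south 12.8333, north 12.8750.

12.8333, 12.8750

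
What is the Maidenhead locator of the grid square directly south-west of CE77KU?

CE77jt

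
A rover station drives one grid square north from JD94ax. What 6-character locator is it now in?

JD95aa

Latitude subsquare x = 23; +1 → 24, wraps to 0 = a, carry into square.
Latitude square 4; +1 → 5.
The longitude characters are unchanged.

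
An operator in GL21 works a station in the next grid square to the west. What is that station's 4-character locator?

GL11

Longitude square 2; −1 → 1.
The latitude characters are unchanged.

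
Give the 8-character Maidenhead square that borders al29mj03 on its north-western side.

AL29lj94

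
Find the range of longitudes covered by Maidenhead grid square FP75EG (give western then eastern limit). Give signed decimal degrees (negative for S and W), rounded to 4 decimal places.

Field F=5, P=15: +5·20° lon, +15·10° lat → SW at lon -80°, lat 60°.
Square 7, 5: +7·2° lon, +5·1° lat → SW at lon -66°, lat 65°.
Subsquare e=4, g=6: +4·0.0833333° lon, +6·0.0416667° lat → SW at lon -65.6667°, lat 65.25°.
Cell spans 0.0833333° lon × 0.0416667° lat.
west -65.6667, east -65.5833.

-65.6667, -65.5833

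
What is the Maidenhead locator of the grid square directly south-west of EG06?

DG95

Longitude square 0; −1 → -1, wraps to 9, carry into field.
Longitude field E = 4; −1 → 3 = D.
Latitude square 6; −1 → 5.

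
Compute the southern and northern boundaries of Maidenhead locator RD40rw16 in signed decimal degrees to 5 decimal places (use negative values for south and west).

Field R=17, D=3: +17·20° lon, +3·10° lat → SW at lon 160°, lat -60°.
Square 4, 0: +4·2° lon, +0·1° lat → SW at lon 168°, lat -60°.
Subsquare r=17, w=22: +17·0.0833333° lon, +22·0.0416667° lat → SW at lon 169.417°, lat -59.0833°.
Extended square 1, 6: +1·0.00833333° lon, +6·0.00416667° lat → SW at lon 169.425°, lat -59.0583°.
Cell spans 0.00833333° lon × 0.00416667° lat.
south -59.05833, north -59.05417.

-59.05833, -59.05417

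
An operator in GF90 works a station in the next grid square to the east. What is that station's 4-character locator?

HF00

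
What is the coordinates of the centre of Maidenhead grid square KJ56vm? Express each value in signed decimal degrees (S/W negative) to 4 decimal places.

6.5208, 31.7917

Field K=10, J=9: +10·20° lon, +9·10° lat → SW at lon 20°, lat 0°.
Square 5, 6: +5·2° lon, +6·1° lat → SW at lon 30°, lat 6°.
Subsquare v=21, m=12: +21·0.0833333° lon, +12·0.0416667° lat → SW at lon 31.75°, lat 6.5°.
Cell spans 0.0833333° lon × 0.0416667° lat. Centre is SW corner plus half of each.
latitude 6.5208, longitude 31.7917.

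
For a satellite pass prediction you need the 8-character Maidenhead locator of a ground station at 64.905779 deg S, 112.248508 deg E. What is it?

OC65cc92

Add 180° to longitude and 90° to latitude: 292.24851, 25.09422.
Field: 292.24851/20 → 14 → O, 25.09422/10 → 2 → C; chars OC.
Square: 12.24851/2 → 6, 5.09422/1 → 5; chars 65.
Subsquare: 0.24851/0.0833333 → 2 → c, 0.09422/0.0416667 → 2 → c; chars cc.
Extended square: 0.08184/0.00833333 → 9, 0.01089/0.00416667 → 2; chars 92.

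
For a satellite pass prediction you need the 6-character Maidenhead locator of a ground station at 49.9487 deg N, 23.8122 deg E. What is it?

Add 180° to longitude and 90° to latitude: 203.8122, 139.9487.
Field: 203.8122/20 → 10 → K, 139.9487/10 → 13 → N; chars KN.
Square: 3.8122/2 → 1, 9.9487/1 → 9; chars 19.
Subsquare: 1.8122/0.0833333 → 21 → v, 0.9487/0.0416667 → 22 → w; chars vw.

KN19vw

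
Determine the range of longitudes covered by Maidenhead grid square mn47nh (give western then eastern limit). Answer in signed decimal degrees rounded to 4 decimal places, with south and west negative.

69.0833, 69.1667

Field M=12, N=13: +12·20° lon, +13·10° lat → SW at lon 60°, lat 40°.
Square 4, 7: +4·2° lon, +7·1° lat → SW at lon 68°, lat 47°.
Subsquare n=13, h=7: +13·0.0833333° lon, +7·0.0416667° lat → SW at lon 69.0833°, lat 47.2917°.
Cell spans 0.0833333° lon × 0.0416667° lat.
west 69.0833, east 69.1667.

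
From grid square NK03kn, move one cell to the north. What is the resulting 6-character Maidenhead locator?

NK03ko

Latitude subsquare n = 13; +1 → 14 = o.
The longitude characters are unchanged.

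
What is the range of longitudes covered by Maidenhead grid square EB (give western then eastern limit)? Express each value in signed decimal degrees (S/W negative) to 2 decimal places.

-100.00, -80.00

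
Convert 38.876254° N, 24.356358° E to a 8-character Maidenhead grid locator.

Shift to the Maidenhead origin (180°W, 90°S): lon 204.35636, lat 128.87625.
Field: 204.35636/20 → 10 → K, 128.87625/10 → 12 → M; chars KM.
Square: 4.35636/2 → 2, 8.87625/1 → 8; chars 28.
Subsquare: 0.35636/0.0833333 → 4 → e, 0.87625/0.0416667 → 21 → v; chars ev.
Extended square: 0.02302/0.00833333 → 2, 0.00125/0.00416667 → 0; chars 20.

KM28ev20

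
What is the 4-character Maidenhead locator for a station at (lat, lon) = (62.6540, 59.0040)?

LP92

Shift to the Maidenhead origin (180°W, 90°S): lon 239.00, lat 152.65.
Field: lon ⌊239.00/20⌋ = 11 → L; lat ⌊152.65/10⌋ = 15 → P.
Square: lon ⌊19.00/2⌋ = 9; lat ⌊2.65/1⌋ = 2.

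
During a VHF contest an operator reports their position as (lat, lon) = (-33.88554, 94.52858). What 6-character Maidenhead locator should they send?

NF76gc

Offset from 180°W / 90°S: lon 274.5286°, lat 56.1145°.
Field: lon ⌊274.5286/20⌋ = 13 → N; lat ⌊56.1145/10⌋ = 5 → F.
Square: lon ⌊14.5286/2⌋ = 7; lat ⌊6.1145/1⌋ = 6.
Subsquare: lon ⌊0.5286/0.0833333⌋ = 6 → g; lat ⌊0.1145/0.0416667⌋ = 2 → c.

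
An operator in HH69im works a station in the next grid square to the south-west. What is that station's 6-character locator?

HH69hl

Longitude subsquare i = 8; −1 → 7 = h.
Latitude subsquare m = 12; −1 → 11 = l.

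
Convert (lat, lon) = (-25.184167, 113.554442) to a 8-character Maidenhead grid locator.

Add 180° to longitude and 90° to latitude: 293.55444, 64.81583.
Field: lon ⌊293.55444/20⌋ = 14 → O; lat ⌊64.81583/10⌋ = 6 → G.
Square: lon ⌊13.55444/2⌋ = 6; lat ⌊4.81583/1⌋ = 4.
Subsquare: lon ⌊1.55444/0.0833333⌋ = 18 → s; lat ⌊0.81583/0.0416667⌋ = 19 → t.
Extended square: lon ⌊0.05444/0.00833333⌋ = 6; lat ⌊0.02417/0.00416667⌋ = 5.

OG64st65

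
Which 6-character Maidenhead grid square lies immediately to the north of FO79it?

FO79iu

Latitude subsquare t = 19; +1 → 20 = u.
The longitude characters are unchanged.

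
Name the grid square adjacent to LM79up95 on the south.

LM79up94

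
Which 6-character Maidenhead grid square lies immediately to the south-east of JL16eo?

Longitude subsquare e = 4; +1 → 5 = f.
Latitude subsquare o = 14; −1 → 13 = n.

JL16fn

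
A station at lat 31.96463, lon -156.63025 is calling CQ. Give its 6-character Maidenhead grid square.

Add 180° to longitude and 90° to latitude: 23.3698, 121.9646.
Field (20°×10°, letters A–R): lon ⌊23.3698/20⌋ = 1 → B; lat ⌊121.9646/10⌋ = 12 → M.
Square (2°×1°, digits 0–9): lon ⌊3.3698/2⌋ = 1; lat ⌊1.9646/1⌋ = 1.
Subsquare (5′×2.5′, letters a–x): lon ⌊1.3698/0.0833333⌋ = 16 → q; lat ⌊0.9646/0.0416667⌋ = 23 → x.

BM11qx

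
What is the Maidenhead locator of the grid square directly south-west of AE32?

AE21

Longitude square 3; −1 → 2.
Latitude square 2; −1 → 1.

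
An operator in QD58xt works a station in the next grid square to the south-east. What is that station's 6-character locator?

Longitude subsquare x = 23; +1 → 24, wraps to 0 = a, carry into square.
Longitude square 5; +1 → 6.
Latitude subsquare t = 19; −1 → 18 = s.

QD68as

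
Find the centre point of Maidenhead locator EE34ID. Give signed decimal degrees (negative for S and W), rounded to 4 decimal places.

Field E=4, E=4: +4·20° lon, +4·10° lat → SW at lon -100°, lat -50°.
Square 3, 4: +3·2° lon, +4·1° lat → SW at lon -94°, lat -46°.
Subsquare i=8, d=3: +8·0.0833333° lon, +3·0.0416667° lat → SW at lon -93.3333°, lat -45.875°.
Cell spans 0.0833333° lon × 0.0416667° lat. Centre is SW corner plus half of each.
latitude -45.8542, longitude -93.2917.

-45.8542, -93.2917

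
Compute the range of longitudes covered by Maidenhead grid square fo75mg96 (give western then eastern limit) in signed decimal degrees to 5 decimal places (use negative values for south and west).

-64.92500, -64.91667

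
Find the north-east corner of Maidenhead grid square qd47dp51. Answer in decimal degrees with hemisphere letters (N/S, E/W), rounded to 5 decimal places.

Field Q=16, D=3: +16·20° lon, +3·10° lat → SW at lon 140°, lat -60°.
Square 4, 7: +4·2° lon, +7·1° lat → SW at lon 148°, lat -53°.
Subsquare d=3, p=15: +3·0.0833333° lon, +15·0.0416667° lat → SW at lon 148.25°, lat -52.375°.
Extended square 5, 1: +5·0.00833333° lon, +1·0.00416667° lat → SW at lon 148.292°, lat -52.3708°.
Cell spans 0.00833333° lon × 0.00416667° lat. NE corner is SW corner plus one full cell.
latitude 52.36667° S, longitude 148.30000° E.

52.36667° S, 148.30000° E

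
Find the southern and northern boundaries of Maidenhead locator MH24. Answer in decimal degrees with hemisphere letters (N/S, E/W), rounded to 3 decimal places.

Field M=12, H=7: +12·20° lon, +7·10° lat → SW at lon 60°, lat -20°.
Square 2, 4: +2·2° lon, +4·1° lat → SW at lon 64°, lat -16°.
Cell spans 2° lon × 1° lat.
south 16.000° S, north 15.000° S.

16.000° S, 15.000° S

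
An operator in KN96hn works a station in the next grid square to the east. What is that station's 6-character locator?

KN96in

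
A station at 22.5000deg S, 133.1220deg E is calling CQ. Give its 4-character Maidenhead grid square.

PG67

Shift to the Maidenhead origin (180°W, 90°S): lon 313.12, lat 67.50.
Field (20°×10°, letters A–R): lon ⌊313.12/20⌋ = 15 → P; lat ⌊67.50/10⌋ = 6 → G.
Square (2°×1°, digits 0–9): lon ⌊13.12/2⌋ = 6; lat ⌊7.50/1⌋ = 7.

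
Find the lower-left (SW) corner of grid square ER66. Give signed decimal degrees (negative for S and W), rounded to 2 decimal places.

Field E=4, R=17: +4·20° lon, +17·10° lat → SW at lon -100°, lat 80°.
Square 6, 6: +6·2° lon, +6·1° lat → SW at lon -88°, lat 86°.
latitude 86.00, longitude -88.00.

86.00, -88.00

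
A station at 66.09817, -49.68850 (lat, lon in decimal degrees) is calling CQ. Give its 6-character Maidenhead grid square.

Add 180° to longitude and 90° to latitude: 130.3115, 156.0982.
Field: 130.3115/20 → 6 → G, 156.0982/10 → 15 → P; chars GP.
Square: 10.3115/2 → 5, 6.0982/1 → 6; chars 56.
Subsquare: 0.3115/0.0833333 → 3 → d, 0.0982/0.0416667 → 2 → c; chars dc.

GP56dc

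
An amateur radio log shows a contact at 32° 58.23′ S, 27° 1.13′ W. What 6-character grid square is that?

HF67la

Add 180° to longitude and 90° to latitude: 152.9812, 57.0295.
Field (20°×10°, letters A–R): lon ⌊152.9812/20⌋ = 7 → H; lat ⌊57.0295/10⌋ = 5 → F.
Square (2°×1°, digits 0–9): lon ⌊12.9812/2⌋ = 6; lat ⌊7.0295/1⌋ = 7.
Subsquare (5′×2.5′, letters a–x): lon ⌊0.9812/0.0833333⌋ = 11 → l; lat ⌊0.0295/0.0416667⌋ = 0 → a.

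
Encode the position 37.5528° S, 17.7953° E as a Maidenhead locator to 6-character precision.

JF82vk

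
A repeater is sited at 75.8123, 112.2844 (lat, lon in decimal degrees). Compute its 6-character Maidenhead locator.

OQ65dt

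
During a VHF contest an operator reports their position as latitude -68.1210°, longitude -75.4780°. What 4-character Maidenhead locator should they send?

Offset from 180°W / 90°S: lon 104.52°, lat 21.88°.
Field (20°×10°, letters A–R): lon ⌊104.52/20⌋ = 5 → F; lat ⌊21.88/10⌋ = 2 → C.
Square (2°×1°, digits 0–9): lon ⌊4.52/2⌋ = 2; lat ⌊1.88/1⌋ = 1.

FC21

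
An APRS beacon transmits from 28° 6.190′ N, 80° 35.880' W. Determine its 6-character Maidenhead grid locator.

Add 180° to longitude and 90° to latitude: 99.4020, 118.1032.
Field (20°×10°, letters A–R): 99.4020/20 → 4 → E, 118.1032/10 → 11 → L; chars EL.
Square (2°×1°, digits 0–9): 19.4020/2 → 9, 8.1032/1 → 8; chars 98.
Subsquare (5′×2.5′, letters a–x): 1.4020/0.0833333 → 16 → q, 0.1032/0.0416667 → 2 → c; chars qc.

EL98qc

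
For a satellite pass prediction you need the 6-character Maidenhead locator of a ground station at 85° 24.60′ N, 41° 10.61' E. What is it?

LR05oj

Offset from 180°W / 90°S: lon 221.1768°, lat 175.4100°.
Field: lon ⌊221.1768/20⌋ = 11 → L; lat ⌊175.4100/10⌋ = 17 → R.
Square: lon ⌊1.1768/2⌋ = 0; lat ⌊5.4100/1⌋ = 5.
Subsquare: lon ⌊1.1768/0.0833333⌋ = 14 → o; lat ⌊0.4100/0.0416667⌋ = 9 → j.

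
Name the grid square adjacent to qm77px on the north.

Latitude subsquare x = 23; +1 → 24, wraps to 0 = a, carry into square.
Latitude square 7; +1 → 8.
The longitude characters are unchanged.

QM78pa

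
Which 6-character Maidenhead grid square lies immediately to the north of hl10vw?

HL10vx

Latitude subsquare w = 22; +1 → 23 = x.
The longitude characters are unchanged.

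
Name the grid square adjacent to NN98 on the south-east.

Longitude square 9; +1 → 10, wraps to 0, carry into field.
Longitude field N = 13; +1 → 14 = O.
Latitude square 8; −1 → 7.

ON07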